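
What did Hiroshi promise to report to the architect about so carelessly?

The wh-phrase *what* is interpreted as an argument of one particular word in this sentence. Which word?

about

Pre-movement form: Hiroshi did promise to report to the architect about what so carelessly.
'what' is the object of the preposition 'about'. Wh-movement fronts it, leaving a gap right after 'about':
What did Hiroshi promise to report to the architect about ___ so carelessly?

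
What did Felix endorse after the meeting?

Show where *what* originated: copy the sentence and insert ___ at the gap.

What did Felix endorse ___ after the meeting?

In situ: Felix did endorse what after the meeting.
The filler 'what' is interpreted as the direct object of 'endorse'. The gap is right after 'endorse'.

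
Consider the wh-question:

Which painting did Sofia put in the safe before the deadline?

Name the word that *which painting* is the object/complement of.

put

Pre-movement form: Sofia did put which painting in the safe before the deadline.
'which painting' is the direct object of 'put'. It moves to the left edge, and the trace sits right after 'put':
Which painting did Sofia put ___ in the safe before the deadline?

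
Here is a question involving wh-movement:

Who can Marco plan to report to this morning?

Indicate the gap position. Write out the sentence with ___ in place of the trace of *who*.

Pre-movement form: Marco can plan to report to who this morning.
'who' functions as the object of the preposition 'to'. The gap is right after 'to'.

Who can Marco plan to report to ___ this morning?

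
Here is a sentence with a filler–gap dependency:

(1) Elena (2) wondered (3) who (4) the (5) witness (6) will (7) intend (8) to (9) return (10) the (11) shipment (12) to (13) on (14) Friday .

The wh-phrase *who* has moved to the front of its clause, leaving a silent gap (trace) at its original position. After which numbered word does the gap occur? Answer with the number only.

Underlying clause: The witness will intend to return the shipment to who on Friday.
'who' is the object of the preposition 'to' (recipient of 'return'). Wh-movement fronts it, leaving a gap right after 'to':
Elena wondered who the witness will intend to return the shipment to ___ on Friday.
'to' is word 12.

12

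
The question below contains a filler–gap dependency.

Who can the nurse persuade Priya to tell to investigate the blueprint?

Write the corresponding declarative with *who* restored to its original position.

The nurse can persuade Priya to tell who to investigate the blueprint.

The filler 'who' is interpreted as the direct object of 'tell'. Fronting leaves a gap immediately after 'tell':
Who can the nurse persuade Priya to tell ___ to investigate the blueprint?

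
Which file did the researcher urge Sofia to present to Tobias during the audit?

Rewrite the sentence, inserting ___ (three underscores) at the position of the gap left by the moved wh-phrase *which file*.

Which file did the researcher urge Sofia to present ___ to Tobias during the audit?

In situ: The researcher did urge Sofia to present which file to Tobias during the audit.
'which file' functions as the direct object of 'present'. The gap is right after 'present'.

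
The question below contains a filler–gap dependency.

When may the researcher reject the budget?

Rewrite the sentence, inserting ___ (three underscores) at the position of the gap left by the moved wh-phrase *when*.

When may the researcher reject the budget ___?

In situ: The researcher may reject the budget when.
The filler 'when' is interpreted as the temporal adjunct. The gap is right after 'budget'.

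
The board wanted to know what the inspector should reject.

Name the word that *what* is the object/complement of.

reject

In situ: The inspector should reject what.
The filler 'what' is interpreted as the direct object of 'reject'. Wh-movement fronts it, leaving a gap right after 'reject':
The board wanted to know what the inspector should reject ___.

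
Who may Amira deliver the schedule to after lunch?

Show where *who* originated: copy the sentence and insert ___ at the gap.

Who may Amira deliver the schedule to ___ after lunch?

Underlying clause: Amira may deliver the schedule to who after lunch.
'who' functions as the object of the preposition 'to' (recipient of 'deliver'). The gap is right after 'to'.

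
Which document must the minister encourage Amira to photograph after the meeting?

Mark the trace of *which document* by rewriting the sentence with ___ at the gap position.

In situ: The minister must encourage Amira to photograph which document after the meeting.
The filler 'which document' is interpreted as the direct object of 'photograph'. The gap is right after 'photograph'.

Which document must the minister encourage Amira to photograph ___ after the meeting?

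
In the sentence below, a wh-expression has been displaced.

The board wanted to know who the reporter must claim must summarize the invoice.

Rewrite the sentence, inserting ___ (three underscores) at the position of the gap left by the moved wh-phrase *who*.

The board wanted to know who the reporter must claim ___ must summarize the invoice.

Underlying clause: The reporter must claim who must summarize the invoice.
The filler 'who' is interpreted as the subject of the clause embedded under 'claim'. The gap is right after 'claim'.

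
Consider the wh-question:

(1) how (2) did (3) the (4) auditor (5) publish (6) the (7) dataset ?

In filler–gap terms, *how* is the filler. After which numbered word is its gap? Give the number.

7

Underlying clause: The auditor did publish the dataset how.
'how' is the manner adjunct. It moves to the left edge, and the trace sits right after 'dataset':
How did the auditor publish the dataset ___?
'dataset' is word 7.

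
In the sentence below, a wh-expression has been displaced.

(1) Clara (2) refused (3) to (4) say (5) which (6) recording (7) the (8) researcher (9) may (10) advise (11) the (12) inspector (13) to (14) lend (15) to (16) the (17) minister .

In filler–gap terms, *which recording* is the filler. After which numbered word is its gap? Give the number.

Before movement: The researcher may advise the inspector to lend which recording to the minister.
'which recording' functions as the direct object of 'lend'. It moves to the left edge, and the trace sits right after 'lend':
Clara refused to say which recording the researcher may advise the inspector to lend ___ to the minister.
'lend' is word 14.

14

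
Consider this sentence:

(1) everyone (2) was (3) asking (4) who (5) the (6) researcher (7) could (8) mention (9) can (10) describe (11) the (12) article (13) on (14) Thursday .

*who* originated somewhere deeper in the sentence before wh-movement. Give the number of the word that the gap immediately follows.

Pre-movement form: The researcher could mention who can describe the article on Thursday.
The filler 'who' is interpreted as the subject of the clause embedded under 'mention'. Wh-movement fronts it, leaving a gap right after 'mention':
Everyone was asking who the researcher could mention ___ can describe the article on Thursday.
'mention' is word 8.

8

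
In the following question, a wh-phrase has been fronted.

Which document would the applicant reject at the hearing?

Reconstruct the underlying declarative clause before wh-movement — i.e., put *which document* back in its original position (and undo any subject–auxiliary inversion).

The filler 'which document' is interpreted as the direct object of 'reject'. Wh-movement fronts it, leaving a gap right after 'reject':
Which document would the applicant reject ___ at the hearing?

The applicant would reject which document at the hearing.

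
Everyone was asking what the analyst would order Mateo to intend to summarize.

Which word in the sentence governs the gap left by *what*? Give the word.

Underlying clause: The analyst would order Mateo to intend to summarize what.
'what' is the direct object of 'summarize'. Wh-movement fronts it, leaving a gap right after 'summarize':
Everyone was asking what the analyst would order Mateo to intend to summarize ___.

summarize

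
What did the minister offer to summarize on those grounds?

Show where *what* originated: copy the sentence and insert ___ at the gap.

What did the minister offer to summarize ___ on those grounds?

Before movement: The minister did offer to summarize what on those grounds.
'what' is the direct object of 'summarize'. The gap is right after 'summarize'.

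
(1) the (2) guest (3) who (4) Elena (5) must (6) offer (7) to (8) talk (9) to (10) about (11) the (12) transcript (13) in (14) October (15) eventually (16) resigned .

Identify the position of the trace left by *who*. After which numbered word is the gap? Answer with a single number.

9

The filler 'who' is interpreted as the object of the preposition 'to'. It moves to the left edge, and the trace sits right after 'to':
The guest who Elena must offer to talk to ___ about the transcript in October eventually resigned.
'to' is word 9.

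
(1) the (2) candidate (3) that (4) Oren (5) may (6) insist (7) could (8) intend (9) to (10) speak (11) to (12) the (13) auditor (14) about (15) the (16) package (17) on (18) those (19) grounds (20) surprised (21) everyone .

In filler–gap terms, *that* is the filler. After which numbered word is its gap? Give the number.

6

'that' is the subject of the clause embedded under 'insist'. Wh-movement fronts it, leaving a gap right after 'insist':
The candidate that Oren may insist ___ could intend to speak to the auditor about the package on those grounds surprised everyone.
'insist' is word 6.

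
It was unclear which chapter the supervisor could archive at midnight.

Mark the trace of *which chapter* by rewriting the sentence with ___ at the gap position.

It was unclear which chapter the supervisor could archive ___ at midnight.

In situ: The supervisor could archive which chapter at midnight.
'which chapter' functions as the direct object of 'archive'. The gap is right after 'archive'.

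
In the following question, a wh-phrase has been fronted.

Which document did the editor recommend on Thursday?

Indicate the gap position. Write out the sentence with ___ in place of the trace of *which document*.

Before movement: The editor did recommend which document on Thursday.
'which document' functions as the direct object of 'recommend'. The gap is right after 'recommend'.

Which document did the editor recommend ___ on Thursday?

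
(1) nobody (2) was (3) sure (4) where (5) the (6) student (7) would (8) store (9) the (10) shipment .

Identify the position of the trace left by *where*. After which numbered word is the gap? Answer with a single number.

Underlying clause: The student would store the shipment where.
The filler 'where' is interpreted as the locative complement of 'store'. It moves to the left edge, and the trace sits right after 'shipment':
Nobody was sure where the student would store the shipment ___.
'shipment' is word 10.

10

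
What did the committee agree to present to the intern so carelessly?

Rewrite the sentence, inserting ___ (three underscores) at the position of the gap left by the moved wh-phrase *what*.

Underlying clause: The committee did agree to present what to the intern so carelessly.
'what' functions as the direct object of 'present'. The gap is right after 'present'.

What did the committee agree to present ___ to the intern so carelessly?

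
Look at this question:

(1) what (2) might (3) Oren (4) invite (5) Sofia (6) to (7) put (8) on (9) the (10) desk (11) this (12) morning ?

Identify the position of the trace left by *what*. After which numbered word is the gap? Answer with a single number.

7

In situ: Oren might invite Sofia to put what on the desk this morning.
'what' functions as the direct object of 'put'. Fronting leaves a gap immediately after 'put':
What might Oren invite Sofia to put ___ on the desk this morning?
'put' is word 7.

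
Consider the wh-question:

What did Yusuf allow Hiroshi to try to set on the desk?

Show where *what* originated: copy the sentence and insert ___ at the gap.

Underlying clause: Yusuf did allow Hiroshi to try to set what on the desk.
'what' functions as the direct object of 'set'. The gap is right after 'set'.

What did Yusuf allow Hiroshi to try to set ___ on the desk?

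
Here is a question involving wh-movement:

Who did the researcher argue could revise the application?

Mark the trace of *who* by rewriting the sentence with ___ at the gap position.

Who did the researcher argue ___ could revise the application?

Pre-movement form: The researcher did argue who could revise the application.
'who' functions as the subject of the clause embedded under 'argue'. The gap is right after 'argue'.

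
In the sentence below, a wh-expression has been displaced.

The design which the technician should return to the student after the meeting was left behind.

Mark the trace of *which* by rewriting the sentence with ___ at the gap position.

The design which the technician should return ___ to the student after the meeting was left behind.

'which' is the direct object of 'return'. The gap is right after 'return'.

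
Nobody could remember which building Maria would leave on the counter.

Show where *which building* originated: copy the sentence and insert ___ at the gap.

Nobody could remember which building Maria would leave ___ on the counter.

In situ: Maria would leave which building on the counter.
'which building' functions as the direct object of 'leave'. The gap is right after 'leave'.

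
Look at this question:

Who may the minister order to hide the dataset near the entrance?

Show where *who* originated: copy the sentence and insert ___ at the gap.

In situ: The minister may order who to hide the dataset near the entrance.
'who' functions as the direct object of 'order'. The gap is right after 'order'.

Who may the minister order ___ to hide the dataset near the entrance?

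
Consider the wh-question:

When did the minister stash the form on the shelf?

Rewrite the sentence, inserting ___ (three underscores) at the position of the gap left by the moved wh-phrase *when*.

When did the minister stash the form on the shelf ___?

Before movement: The minister did stash the form on the shelf when.
The filler 'when' is interpreted as the temporal adjunct. The gap is right after 'shelf'.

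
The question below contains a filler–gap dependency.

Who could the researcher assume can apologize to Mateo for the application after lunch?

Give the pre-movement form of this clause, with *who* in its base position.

The researcher could assume who can apologize to Mateo for the application after lunch.

'who' is the subject of the clause embedded under 'assume'. Wh-movement fronts it, leaving a gap right after 'assume':
Who could the researcher assume ___ can apologize to Mateo for the application after lunch?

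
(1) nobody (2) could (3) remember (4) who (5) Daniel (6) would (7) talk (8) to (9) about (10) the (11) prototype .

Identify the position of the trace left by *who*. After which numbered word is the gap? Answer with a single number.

8

In situ: Daniel would talk to who about the prototype.
The filler 'who' is interpreted as the object of the preposition 'to'. It moves to the left edge, and the trace sits right after 'to':
Nobody could remember who Daniel would talk to ___ about the prototype.
'to' is word 8.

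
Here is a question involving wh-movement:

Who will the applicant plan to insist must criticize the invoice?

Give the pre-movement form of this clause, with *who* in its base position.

The applicant will plan to insist who must criticize the invoice.

'who' functions as the subject of the clause embedded under 'insist'. Fronting leaves a gap immediately after 'insist':
Who will the applicant plan to insist ___ must criticize the invoice?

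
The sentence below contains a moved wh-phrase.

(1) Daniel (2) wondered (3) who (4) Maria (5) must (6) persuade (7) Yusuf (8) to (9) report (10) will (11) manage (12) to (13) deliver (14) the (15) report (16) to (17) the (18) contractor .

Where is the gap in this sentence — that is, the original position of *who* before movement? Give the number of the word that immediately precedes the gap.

9

Before movement: Maria must persuade Yusuf to report who will manage to deliver the report to the contractor.
'who' functions as the subject of the clause embedded under 'report'. Fronting leaves a gap immediately after 'report':
Daniel wondered who Maria must persuade Yusuf to report ___ will manage to deliver the report to the contractor.
'report' is word 9.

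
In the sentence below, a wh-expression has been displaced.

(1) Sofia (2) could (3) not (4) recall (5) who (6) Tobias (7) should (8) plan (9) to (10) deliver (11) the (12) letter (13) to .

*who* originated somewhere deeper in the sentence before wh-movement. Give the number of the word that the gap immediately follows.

13

Underlying clause: Tobias should plan to deliver the letter to who.
'who' is the object of the preposition 'to' (recipient of 'deliver'). Fronting leaves a gap immediately after 'to':
Sofia could not recall who Tobias should plan to deliver the letter to ___.
'to' is word 13.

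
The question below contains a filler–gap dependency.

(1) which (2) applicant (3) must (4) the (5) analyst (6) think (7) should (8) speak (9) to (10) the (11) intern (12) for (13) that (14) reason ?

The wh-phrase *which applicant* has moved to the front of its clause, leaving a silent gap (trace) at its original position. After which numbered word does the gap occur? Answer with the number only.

6

Pre-movement form: The analyst must think which applicant should speak to the intern for that reason.
'which applicant' functions as the subject of the clause embedded under 'think'. Fronting leaves a gap immediately after 'think':
Which applicant must the analyst think ___ should speak to the intern for that reason?
'think' is word 6.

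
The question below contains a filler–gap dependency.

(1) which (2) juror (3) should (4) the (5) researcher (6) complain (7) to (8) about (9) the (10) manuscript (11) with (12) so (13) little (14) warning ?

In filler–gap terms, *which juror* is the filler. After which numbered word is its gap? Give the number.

7

Pre-movement form: The researcher should complain to which juror about the manuscript with so little warning.
The filler 'which juror' is interpreted as the object of the preposition 'to'. Fronting leaves a gap immediately after 'to':
Which juror should the researcher complain to ___ about the manuscript with so little warning?
'to' is word 7.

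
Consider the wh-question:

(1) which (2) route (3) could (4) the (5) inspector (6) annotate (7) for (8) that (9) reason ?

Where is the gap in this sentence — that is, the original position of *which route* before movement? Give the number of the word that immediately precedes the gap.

6

Underlying clause: The inspector could annotate which route for that reason.
'which route' functions as the direct object of 'annotate'. Wh-movement fronts it, leaving a gap right after 'annotate':
Which route could the inspector annotate ___ for that reason?
'annotate' is word 6.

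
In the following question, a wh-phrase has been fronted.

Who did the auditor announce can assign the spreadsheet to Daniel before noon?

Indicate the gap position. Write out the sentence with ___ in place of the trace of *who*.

Who did the auditor announce ___ can assign the spreadsheet to Daniel before noon?

Pre-movement form: The auditor did announce who can assign the spreadsheet to Daniel before noon.
'who' functions as the subject of the clause embedded under 'announce'. The gap is right after 'announce'.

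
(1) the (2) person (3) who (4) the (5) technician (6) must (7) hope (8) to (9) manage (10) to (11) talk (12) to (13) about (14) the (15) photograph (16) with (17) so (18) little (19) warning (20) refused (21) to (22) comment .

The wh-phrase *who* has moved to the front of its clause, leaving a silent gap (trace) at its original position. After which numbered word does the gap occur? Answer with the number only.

12

'who' functions as the object of the preposition 'to'. It moves to the left edge, and the trace sits right after 'to':
The person who the technician must hope to manage to talk to ___ about the photograph with so little warning refused to comment.
'to' is word 12.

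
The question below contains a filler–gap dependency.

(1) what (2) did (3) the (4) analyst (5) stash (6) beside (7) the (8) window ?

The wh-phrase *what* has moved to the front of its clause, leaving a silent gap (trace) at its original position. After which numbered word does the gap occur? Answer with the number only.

Underlying clause: The analyst did stash what beside the window.
'what' functions as the direct object of 'stash'. It moves to the left edge, and the trace sits right after 'stash':
What did the analyst stash ___ beside the window?
'stash' is word 5.

5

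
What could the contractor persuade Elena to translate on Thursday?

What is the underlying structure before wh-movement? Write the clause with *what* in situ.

The contractor could persuade Elena to translate what on Thursday.

'what' is the direct object of 'translate'. It moves to the left edge, and the trace sits right after 'translate':
What could the contractor persuade Elena to translate ___ on Thursday?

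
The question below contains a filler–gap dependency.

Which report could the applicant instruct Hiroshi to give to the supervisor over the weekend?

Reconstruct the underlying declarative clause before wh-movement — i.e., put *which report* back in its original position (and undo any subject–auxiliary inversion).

The applicant could instruct Hiroshi to give which report to the supervisor over the weekend.

'which report' is the direct object of 'give'. Fronting leaves a gap immediately after 'give':
Which report could the applicant instruct Hiroshi to give ___ to the supervisor over the weekend?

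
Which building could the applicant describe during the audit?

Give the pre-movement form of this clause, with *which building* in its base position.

'which building' functions as the direct object of 'describe'. It moves to the left edge, and the trace sits right after 'describe':
Which building could the applicant describe ___ during the audit?

The applicant could describe which building during the audit.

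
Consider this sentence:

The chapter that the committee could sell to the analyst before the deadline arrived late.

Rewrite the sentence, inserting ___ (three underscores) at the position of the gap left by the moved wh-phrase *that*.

The filler 'that' is interpreted as the direct object of 'sell'. The gap is right after 'sell'.

The chapter that the committee could sell ___ to the analyst before the deadline arrived late.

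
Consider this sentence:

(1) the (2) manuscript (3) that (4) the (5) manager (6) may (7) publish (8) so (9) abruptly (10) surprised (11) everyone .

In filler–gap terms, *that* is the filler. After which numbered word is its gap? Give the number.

7

'that' functions as the direct object of 'publish'. It moves to the left edge, and the trace sits right after 'publish':
The manuscript that the manager may publish ___ so abruptly surprised everyone.
'publish' is word 7.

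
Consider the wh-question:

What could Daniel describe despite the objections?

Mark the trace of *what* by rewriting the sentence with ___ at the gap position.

What could Daniel describe ___ despite the objections?

Before movement: Daniel could describe what despite the objections.
'what' is the direct object of 'describe'. The gap is right after 'describe'.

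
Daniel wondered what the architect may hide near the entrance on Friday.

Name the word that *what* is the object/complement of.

In situ: The architect may hide what near the entrance on Friday.
'what' is the direct object of 'hide'. It moves to the left edge, and the trace sits right after 'hide':
Daniel wondered what the architect may hide ___ near the entrance on Friday.

hide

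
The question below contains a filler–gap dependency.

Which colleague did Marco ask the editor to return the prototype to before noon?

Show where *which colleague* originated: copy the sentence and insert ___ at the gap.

Pre-movement form: Marco did ask the editor to return the prototype to which colleague before noon.
'which colleague' is the object of the preposition 'to' (recipient of 'return'). The gap is right after 'to'.

Which colleague did Marco ask the editor to return the prototype to ___ before noon?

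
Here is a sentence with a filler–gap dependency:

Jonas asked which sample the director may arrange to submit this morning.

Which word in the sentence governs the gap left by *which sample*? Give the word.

In situ: The director may arrange to submit which sample this morning.
'which sample' is the direct object of 'submit'. It moves to the left edge, and the trace sits right after 'submit':
Jonas asked which sample the director may arrange to submit ___ this morning.

submit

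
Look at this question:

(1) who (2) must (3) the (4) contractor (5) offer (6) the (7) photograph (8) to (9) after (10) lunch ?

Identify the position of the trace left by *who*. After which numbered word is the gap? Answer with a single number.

Before movement: The contractor must offer the photograph to who after lunch.
The filler 'who' is interpreted as the object of the preposition 'to' (recipient of 'offer'). It moves to the left edge, and the trace sits right after 'to':
Who must the contractor offer the photograph to ___ after lunch?
'to' is word 8.

8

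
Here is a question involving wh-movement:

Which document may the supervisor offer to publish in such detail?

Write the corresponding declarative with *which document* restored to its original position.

'which document' functions as the direct object of 'publish'. Wh-movement fronts it, leaving a gap right after 'publish':
Which document may the supervisor offer to publish ___ in such detail?

The supervisor may offer to publish which document in such detail.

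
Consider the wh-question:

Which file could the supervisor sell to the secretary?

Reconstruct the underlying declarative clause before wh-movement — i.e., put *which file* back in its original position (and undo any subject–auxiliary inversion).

'which file' is the direct object of 'sell'. Wh-movement fronts it, leaving a gap right after 'sell':
Which file could the supervisor sell ___ to the secretary?

The supervisor could sell which file to the secretary.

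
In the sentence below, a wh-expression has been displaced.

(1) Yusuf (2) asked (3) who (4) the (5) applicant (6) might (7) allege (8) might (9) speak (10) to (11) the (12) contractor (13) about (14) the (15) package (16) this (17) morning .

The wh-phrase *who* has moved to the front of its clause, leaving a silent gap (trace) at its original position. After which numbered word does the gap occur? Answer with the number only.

7

Before movement: The applicant might allege who might speak to the contractor about the package this morning.
The filler 'who' is interpreted as the subject of the clause embedded under 'allege'. It moves to the left edge, and the trace sits right after 'allege':
Yusuf asked who the applicant might allege ___ might speak to the contractor about the package this morning.
'allege' is word 7.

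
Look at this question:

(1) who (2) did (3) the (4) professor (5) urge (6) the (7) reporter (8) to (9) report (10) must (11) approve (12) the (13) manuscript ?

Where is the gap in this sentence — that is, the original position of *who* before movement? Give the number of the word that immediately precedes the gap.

Before movement: The professor did urge the reporter to report who must approve the manuscript.
'who' functions as the subject of the clause embedded under 'report'. Fronting leaves a gap immediately after 'report':
Who did the professor urge the reporter to report ___ must approve the manuscript?
'report' is word 9.

9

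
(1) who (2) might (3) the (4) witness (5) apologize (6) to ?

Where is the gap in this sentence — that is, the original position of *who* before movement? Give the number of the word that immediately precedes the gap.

Before movement: The witness might apologize to who.
'who' is the object of the preposition 'to'. Wh-movement fronts it, leaving a gap right after 'to':
Who might the witness apologize to ___?
'to' is word 6.

6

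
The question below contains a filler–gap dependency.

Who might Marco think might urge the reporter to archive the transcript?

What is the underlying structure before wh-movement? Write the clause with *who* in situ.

'who' functions as the subject of the clause embedded under 'think'. Fronting leaves a gap immediately after 'think':
Who might Marco think ___ might urge the reporter to archive the transcript?

Marco might think who might urge the reporter to archive the transcript.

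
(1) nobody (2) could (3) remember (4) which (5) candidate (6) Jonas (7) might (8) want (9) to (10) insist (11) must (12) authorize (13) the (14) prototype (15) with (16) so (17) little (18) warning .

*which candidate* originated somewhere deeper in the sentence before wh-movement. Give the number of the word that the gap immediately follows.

Underlying clause: Jonas might want to insist which candidate must authorize the prototype with so little warning.
'which candidate' functions as the subject of the clause embedded under 'insist'. Fronting leaves a gap immediately after 'insist':
Nobody could remember which candidate Jonas might want to insist ___ must authorize the prototype with so little warning.
'insist' is word 10.

10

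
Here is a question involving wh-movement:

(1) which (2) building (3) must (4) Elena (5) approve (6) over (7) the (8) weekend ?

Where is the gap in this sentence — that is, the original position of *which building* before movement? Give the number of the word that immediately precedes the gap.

Underlying clause: Elena must approve which building over the weekend.
The filler 'which building' is interpreted as the direct object of 'approve'. It moves to the left edge, and the trace sits right after 'approve':
Which building must Elena approve ___ over the weekend?
'approve' is word 5.

5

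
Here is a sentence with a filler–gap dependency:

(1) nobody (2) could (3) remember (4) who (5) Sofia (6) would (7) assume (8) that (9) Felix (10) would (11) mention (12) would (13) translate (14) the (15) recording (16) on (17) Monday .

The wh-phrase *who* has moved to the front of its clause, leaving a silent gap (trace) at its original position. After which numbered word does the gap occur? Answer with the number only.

11

Underlying clause: Sofia would assume that Felix would mention who would translate the recording on Monday.
'who' functions as the subject of the clause embedded under 'mention'. It moves to the left edge, and the trace sits right after 'mention':
Nobody could remember who Sofia would assume that Felix would mention ___ would translate the recording on Monday.
'mention' is word 11.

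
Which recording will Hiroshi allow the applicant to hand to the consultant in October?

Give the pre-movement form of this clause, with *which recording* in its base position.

'which recording' functions as the direct object of 'hand'. Fronting leaves a gap immediately after 'hand':
Which recording will Hiroshi allow the applicant to hand ___ to the consultant in October?

Hiroshi will allow the applicant to hand which recording to the consultant in October.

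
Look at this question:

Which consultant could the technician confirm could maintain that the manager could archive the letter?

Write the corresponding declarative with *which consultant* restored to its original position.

The technician could confirm which consultant could maintain that the manager could archive the letter.

The filler 'which consultant' is interpreted as the subject of the clause embedded under 'confirm'. It moves to the left edge, and the trace sits right after 'confirm':
Which consultant could the technician confirm ___ could maintain that the manager could archive the letter?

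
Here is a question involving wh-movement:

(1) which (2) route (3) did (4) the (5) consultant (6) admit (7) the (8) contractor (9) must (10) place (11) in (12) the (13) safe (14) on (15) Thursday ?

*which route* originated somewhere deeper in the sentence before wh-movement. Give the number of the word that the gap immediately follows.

Before movement: The consultant did admit the contractor must place which route in the safe on Thursday.
'which route' functions as the direct object of 'place'. Wh-movement fronts it, leaving a gap right after 'place':
Which route did the consultant admit the contractor must place ___ in the safe on Thursday?
'place' is word 10.

10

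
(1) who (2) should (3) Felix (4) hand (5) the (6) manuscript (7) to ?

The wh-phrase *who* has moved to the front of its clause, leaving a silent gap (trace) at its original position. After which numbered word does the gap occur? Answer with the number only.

7

Pre-movement form: Felix should hand the manuscript to who.
The filler 'who' is interpreted as the object of the preposition 'to' (recipient of 'hand'). Wh-movement fronts it, leaving a gap right after 'to':
Who should Felix hand the manuscript to ___?
'to' is word 7.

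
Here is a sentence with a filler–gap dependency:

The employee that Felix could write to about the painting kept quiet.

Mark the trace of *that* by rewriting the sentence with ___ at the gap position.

The employee that Felix could write to ___ about the painting kept quiet.

'that' functions as the object of the preposition 'to'. The gap is right after 'to'.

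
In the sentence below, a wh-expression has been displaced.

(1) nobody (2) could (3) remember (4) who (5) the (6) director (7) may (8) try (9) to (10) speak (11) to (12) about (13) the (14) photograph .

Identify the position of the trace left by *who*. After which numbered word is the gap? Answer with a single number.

Underlying clause: The director may try to speak to who about the photograph.
'who' functions as the object of the preposition 'to'. Wh-movement fronts it, leaving a gap right after 'to':
Nobody could remember who the director may try to speak to ___ about the photograph.
'to' is word 11.

11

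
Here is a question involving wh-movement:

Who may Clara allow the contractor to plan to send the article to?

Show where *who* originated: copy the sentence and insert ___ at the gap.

Pre-movement form: Clara may allow the contractor to plan to send the article to who.
The filler 'who' is interpreted as the object of the preposition 'to' (recipient of 'send'). The gap is right after 'to'.

Who may Clara allow the contractor to plan to send the article to ___?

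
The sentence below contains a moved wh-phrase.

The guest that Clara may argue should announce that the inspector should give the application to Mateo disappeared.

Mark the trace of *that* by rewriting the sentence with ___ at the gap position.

'that' functions as the subject of the clause embedded under 'argue'. The gap is right after 'argue'.

The guest that Clara may argue ___ should announce that the inspector should give the application to Mateo disappeared.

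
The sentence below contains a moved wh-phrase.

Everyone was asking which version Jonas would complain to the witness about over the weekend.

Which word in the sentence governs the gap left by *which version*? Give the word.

Underlying clause: Jonas would complain to the witness about which version over the weekend.
'which version' is the object of the preposition 'about'. Wh-movement fronts it, leaving a gap right after 'about':
Everyone was asking which version Jonas would complain to the witness about ___ over the weekend.

about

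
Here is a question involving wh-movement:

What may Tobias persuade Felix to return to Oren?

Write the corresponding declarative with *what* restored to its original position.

'what' functions as the direct object of 'return'. Fronting leaves a gap immediately after 'return':
What may Tobias persuade Felix to return ___ to Oren?

Tobias may persuade Felix to return what to Oren.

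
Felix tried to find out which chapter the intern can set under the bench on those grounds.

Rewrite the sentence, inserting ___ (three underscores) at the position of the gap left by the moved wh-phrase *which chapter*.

Felix tried to find out which chapter the intern can set ___ under the bench on those grounds.

Pre-movement form: The intern can set which chapter under the bench on those grounds.
'which chapter' is the direct object of 'set'. The gap is right after 'set'.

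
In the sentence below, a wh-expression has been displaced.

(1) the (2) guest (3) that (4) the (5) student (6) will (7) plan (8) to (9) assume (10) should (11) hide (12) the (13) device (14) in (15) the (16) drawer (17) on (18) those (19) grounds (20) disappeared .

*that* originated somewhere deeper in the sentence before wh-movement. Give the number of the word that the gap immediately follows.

9

'that' functions as the subject of the clause embedded under 'assume'. Fronting leaves a gap immediately after 'assume':
The guest that the student will plan to assume ___ should hide the device in the drawer on those grounds disappeared.
'assume' is word 9.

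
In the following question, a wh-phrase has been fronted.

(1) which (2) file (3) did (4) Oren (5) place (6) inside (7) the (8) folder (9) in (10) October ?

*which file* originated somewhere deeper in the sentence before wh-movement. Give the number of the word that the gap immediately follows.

In situ: Oren did place which file inside the folder in October.
'which file' functions as the direct object of 'place'. Fronting leaves a gap immediately after 'place':
Which file did Oren place ___ inside the folder in October?
'place' is word 5.

5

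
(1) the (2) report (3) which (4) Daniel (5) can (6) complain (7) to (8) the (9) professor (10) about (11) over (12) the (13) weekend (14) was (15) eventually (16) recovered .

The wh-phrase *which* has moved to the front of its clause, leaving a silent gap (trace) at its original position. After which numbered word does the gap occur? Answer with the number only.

10

'which' is the object of the preposition 'about'. Wh-movement fronts it, leaving a gap right after 'about':
The report which Daniel can complain to the professor about ___ over the weekend was eventually recovered.
'about' is word 10.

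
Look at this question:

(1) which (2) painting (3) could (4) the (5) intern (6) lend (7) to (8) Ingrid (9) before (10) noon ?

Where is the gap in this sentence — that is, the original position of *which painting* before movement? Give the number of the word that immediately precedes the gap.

6

Pre-movement form: The intern could lend which painting to Ingrid before noon.
'which painting' functions as the direct object of 'lend'. Wh-movement fronts it, leaving a gap right after 'lend':
Which painting could the intern lend ___ to Ingrid before noon?
'lend' is word 6.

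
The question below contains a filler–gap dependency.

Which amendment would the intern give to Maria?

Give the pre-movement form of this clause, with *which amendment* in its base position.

'which amendment' functions as the direct object of 'give'. It moves to the left edge, and the trace sits right after 'give':
Which amendment would the intern give ___ to Maria?

The intern would give which amendment to Maria.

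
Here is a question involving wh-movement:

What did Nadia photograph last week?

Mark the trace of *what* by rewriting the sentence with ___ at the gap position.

What did Nadia photograph ___ last week?

Pre-movement form: Nadia did photograph what last week.
'what' is the direct object of 'photograph'. The gap is right after 'photograph'.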